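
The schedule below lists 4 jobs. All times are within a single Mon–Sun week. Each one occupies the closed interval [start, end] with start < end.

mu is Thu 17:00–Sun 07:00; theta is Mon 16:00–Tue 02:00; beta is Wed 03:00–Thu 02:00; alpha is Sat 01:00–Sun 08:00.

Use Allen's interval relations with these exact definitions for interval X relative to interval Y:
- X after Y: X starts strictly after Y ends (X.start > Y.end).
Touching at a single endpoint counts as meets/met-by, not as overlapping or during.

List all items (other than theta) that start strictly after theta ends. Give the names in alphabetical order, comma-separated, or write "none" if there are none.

Target theta = [Mon 16:00, Tue 02:00].
alpha [Sat 01:00, Sun 08:00] → after → yes.
beta [Wed 03:00, Thu 02:00] → after → yes.
mu [Thu 17:00, Sun 07:00] → after → yes.
Result: alpha, beta, mu.

alpha, beta, mu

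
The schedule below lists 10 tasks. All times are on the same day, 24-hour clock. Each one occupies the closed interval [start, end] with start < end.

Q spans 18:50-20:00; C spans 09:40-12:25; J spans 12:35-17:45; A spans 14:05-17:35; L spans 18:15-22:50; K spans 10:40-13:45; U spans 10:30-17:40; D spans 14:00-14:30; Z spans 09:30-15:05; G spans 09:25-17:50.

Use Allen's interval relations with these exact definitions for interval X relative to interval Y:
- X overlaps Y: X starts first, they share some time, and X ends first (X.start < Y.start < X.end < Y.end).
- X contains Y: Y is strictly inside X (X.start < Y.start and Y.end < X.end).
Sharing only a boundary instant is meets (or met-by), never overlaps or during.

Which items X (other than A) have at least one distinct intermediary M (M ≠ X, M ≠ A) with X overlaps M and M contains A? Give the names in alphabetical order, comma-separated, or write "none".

C, K, U, Z

Target A = [14:05, 17:35].
Intermediaries M with M contains A: G, J, U.
Via G — items with X overlaps G: none.
Via J — items with X overlaps J: K, U, Z.
Via U — items with X overlaps U: C, Z.
Union: C, K, U, Z.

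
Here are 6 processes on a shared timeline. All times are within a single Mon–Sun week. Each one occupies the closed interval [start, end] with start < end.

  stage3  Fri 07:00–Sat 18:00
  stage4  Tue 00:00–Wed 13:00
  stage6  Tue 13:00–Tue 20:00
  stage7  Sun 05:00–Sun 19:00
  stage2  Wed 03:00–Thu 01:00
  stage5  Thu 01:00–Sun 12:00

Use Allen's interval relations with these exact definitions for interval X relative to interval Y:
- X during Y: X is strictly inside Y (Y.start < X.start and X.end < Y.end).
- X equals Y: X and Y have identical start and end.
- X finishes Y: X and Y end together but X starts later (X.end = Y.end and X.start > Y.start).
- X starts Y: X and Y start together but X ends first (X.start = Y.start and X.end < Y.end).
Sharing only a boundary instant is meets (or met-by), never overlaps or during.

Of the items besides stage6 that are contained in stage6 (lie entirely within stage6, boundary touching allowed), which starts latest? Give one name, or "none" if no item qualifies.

none

Target stage6 = [Tue 13:00, Tue 20:00].
stage2 [Wed 03:00, Thu 01:00] → after → excluded.
stage3 [Fri 07:00, Sat 18:00] → after → excluded.
stage4 [Tue 00:00, Wed 13:00] → contains → excluded.
stage5 [Thu 01:00, Sun 12:00] → after → excluded.
stage7 [Sun 05:00, Sun 19:00] → after → excluded.
No candidates → none.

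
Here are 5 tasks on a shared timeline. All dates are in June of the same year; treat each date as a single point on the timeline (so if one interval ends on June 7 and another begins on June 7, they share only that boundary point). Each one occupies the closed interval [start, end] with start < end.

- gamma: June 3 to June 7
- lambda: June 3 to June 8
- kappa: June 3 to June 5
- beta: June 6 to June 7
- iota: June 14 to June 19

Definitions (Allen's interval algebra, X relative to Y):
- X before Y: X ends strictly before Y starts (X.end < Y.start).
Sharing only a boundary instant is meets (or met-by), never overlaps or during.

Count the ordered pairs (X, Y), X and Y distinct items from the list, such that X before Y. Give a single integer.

Checking all 20 ordered pairs for relation 'before'; matching pairs in alphabetical order:
(beta, iota): beta before iota ✓
(gamma, iota): gamma before iota ✓
(kappa, beta): kappa before beta ✓
(kappa, iota): kappa before iota ✓
(lambda, iota): lambda before iota ✓
Count: 5.

5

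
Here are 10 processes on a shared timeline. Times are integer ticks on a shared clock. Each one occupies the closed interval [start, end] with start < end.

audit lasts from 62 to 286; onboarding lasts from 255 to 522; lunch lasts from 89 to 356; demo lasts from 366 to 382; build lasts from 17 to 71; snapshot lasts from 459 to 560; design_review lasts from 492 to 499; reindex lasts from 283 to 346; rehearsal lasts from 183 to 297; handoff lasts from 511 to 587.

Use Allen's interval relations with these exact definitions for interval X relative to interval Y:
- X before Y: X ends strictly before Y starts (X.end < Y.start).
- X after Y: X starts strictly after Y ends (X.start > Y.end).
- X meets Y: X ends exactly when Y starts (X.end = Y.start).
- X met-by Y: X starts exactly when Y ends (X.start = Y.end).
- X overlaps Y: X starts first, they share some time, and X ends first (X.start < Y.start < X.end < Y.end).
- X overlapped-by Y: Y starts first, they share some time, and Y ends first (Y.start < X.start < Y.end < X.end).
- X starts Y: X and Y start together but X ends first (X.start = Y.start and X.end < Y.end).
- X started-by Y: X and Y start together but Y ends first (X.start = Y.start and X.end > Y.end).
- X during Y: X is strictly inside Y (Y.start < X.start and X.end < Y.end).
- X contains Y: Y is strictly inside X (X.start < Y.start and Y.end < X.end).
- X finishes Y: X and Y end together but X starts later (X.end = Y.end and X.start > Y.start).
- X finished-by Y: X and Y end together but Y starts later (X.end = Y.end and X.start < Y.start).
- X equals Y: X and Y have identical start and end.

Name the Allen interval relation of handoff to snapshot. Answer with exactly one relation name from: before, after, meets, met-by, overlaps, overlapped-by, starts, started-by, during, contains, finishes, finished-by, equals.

handoff = [511, 587]; snapshot = [459, 560].
Compare endpoints: handoff.start > snapshot.start, handoff.start < snapshot.end, handoff.end > snapshot.start, handoff.end > snapshot.end.
That pattern is 'overlapped-by'.

overlapped-by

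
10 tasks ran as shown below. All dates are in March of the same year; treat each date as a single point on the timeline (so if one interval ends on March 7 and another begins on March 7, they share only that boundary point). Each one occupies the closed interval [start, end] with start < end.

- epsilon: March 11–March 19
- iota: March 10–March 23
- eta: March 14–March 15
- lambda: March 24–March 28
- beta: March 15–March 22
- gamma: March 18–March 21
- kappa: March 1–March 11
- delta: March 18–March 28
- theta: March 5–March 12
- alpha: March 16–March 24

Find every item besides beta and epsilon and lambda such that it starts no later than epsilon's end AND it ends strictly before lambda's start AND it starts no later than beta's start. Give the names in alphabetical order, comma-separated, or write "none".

Conditions: its start is no later than epsilon's end (X.start <= March 19) AND its end is strictly before lambda's start (X.end < March 24) AND its start is no later than beta's start (X.start <= March 15).
alpha: start March 16 <= March 19? ✓; end March 24 < March 24? ✗; start March 16 <= March 15? ✗ → no.
delta: start March 18 <= March 19? ✓; end March 28 < March 24? ✗; start March 18 <= March 15? ✗ → no.
eta: start March 14 <= March 19? ✓; end March 15 < March 24? ✓; start March 14 <= March 15? ✓ → yes.
gamma: start March 18 <= March 19? ✓; end March 21 < March 24? ✓; start March 18 <= March 15? ✗ → no.
iota: start March 10 <= March 19? ✓; end March 23 < March 24? ✓; start March 10 <= March 15? ✓ → yes.
kappa: start March 1 <= March 19? ✓; end March 11 < March 24? ✓; start March 1 <= March 15? ✓ → yes.
theta: start March 5 <= March 19? ✓; end March 12 < March 24? ✓; start March 5 <= March 15? ✓ → yes.
Result: eta, iota, kappa, theta.

eta, iota, kappa, theta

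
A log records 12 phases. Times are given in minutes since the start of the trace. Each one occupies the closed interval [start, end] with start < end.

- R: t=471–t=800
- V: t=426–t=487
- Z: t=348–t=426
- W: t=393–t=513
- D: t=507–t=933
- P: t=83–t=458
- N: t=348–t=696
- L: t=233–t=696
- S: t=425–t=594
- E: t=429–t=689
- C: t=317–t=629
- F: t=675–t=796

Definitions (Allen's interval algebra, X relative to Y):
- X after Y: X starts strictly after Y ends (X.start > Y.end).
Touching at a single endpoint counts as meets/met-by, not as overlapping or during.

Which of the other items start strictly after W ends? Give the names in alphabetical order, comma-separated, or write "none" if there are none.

Target W = [t=393, t=513].
C [t=317, t=629] → contains → no.
D [t=507, t=933] → overlapped-by → no.
E [t=429, t=689] → overlapped-by → no.
F [t=675, t=796] → after → yes.
L [t=233, t=696] → contains → no.
N [t=348, t=696] → contains → no.
P [t=83, t=458] → overlaps → no.
R [t=471, t=800] → overlapped-by → no.
S [t=425, t=594] → overlapped-by → no.
V [t=426, t=487] → during → no.
Z [t=348, t=426] → overlaps → no.
Result: F.

F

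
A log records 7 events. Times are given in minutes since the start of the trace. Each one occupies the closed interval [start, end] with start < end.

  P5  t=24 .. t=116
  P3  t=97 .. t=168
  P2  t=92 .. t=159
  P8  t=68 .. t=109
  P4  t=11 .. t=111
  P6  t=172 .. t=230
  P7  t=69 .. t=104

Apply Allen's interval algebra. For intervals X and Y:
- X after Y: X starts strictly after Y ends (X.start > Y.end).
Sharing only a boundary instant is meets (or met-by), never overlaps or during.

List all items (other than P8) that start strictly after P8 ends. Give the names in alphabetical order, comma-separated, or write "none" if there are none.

P6

Target P8 = [t=68, t=109].
P2 [t=92, t=159] → overlapped-by → no.
P3 [t=97, t=168] → overlapped-by → no.
P4 [t=11, t=111] → contains → no.
P5 [t=24, t=116] → contains → no.
P6 [t=172, t=230] → after → yes.
P7 [t=69, t=104] → during → no.
Result: P6.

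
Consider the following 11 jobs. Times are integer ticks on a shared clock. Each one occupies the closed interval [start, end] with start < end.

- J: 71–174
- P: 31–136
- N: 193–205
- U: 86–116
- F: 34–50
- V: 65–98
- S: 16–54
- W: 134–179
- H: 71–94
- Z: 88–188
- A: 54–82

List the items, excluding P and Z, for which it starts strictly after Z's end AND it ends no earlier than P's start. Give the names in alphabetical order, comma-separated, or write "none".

Conditions: its start is strictly after Z's end (X.start > 188) AND its end is no earlier than P's start (X.end >= 31).
A: start 54 > 188? ✗; end 82 >= 31? ✓ → no.
F: start 34 > 188? ✗; end 50 >= 31? ✓ → no.
H: start 71 > 188? ✗; end 94 >= 31? ✓ → no.
J: start 71 > 188? ✗; end 174 >= 31? ✓ → no.
N: start 193 > 188? ✓; end 205 >= 31? ✓ → yes.
S: start 16 > 188? ✗; end 54 >= 31? ✓ → no.
U: start 86 > 188? ✗; end 116 >= 31? ✓ → no.
V: start 65 > 188? ✗; end 98 >= 31? ✓ → no.
W: start 134 > 188? ✗; end 179 >= 31? ✓ → no.
Result: N.

N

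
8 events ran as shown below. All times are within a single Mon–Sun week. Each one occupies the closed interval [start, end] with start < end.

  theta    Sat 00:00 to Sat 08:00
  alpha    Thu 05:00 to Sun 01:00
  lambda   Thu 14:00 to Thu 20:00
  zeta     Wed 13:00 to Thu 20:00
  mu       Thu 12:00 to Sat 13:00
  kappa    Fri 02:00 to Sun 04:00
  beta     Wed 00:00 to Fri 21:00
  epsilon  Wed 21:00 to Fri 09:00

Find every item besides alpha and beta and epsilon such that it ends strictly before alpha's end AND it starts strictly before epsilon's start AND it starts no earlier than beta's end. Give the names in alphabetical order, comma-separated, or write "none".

Conditions: its end is strictly before alpha's end (X.end < Sun 01:00) AND its start is strictly before epsilon's start (X.start < Wed 21:00) AND its start is no earlier than beta's end (X.start >= Fri 21:00).
kappa: end Sun 04:00 < Sun 01:00? ✗; start Fri 02:00 < Wed 21:00? ✗; start Fri 02:00 >= Fri 21:00? ✗ → no.
lambda: end Thu 20:00 < Sun 01:00? ✓; start Thu 14:00 < Wed 21:00? ✗; start Thu 14:00 >= Fri 21:00? ✗ → no.
mu: end Sat 13:00 < Sun 01:00? ✓; start Thu 12:00 < Wed 21:00? ✗; start Thu 12:00 >= Fri 21:00? ✗ → no.
theta: end Sat 08:00 < Sun 01:00? ✓; start Sat 00:00 < Wed 21:00? ✗; start Sat 00:00 >= Fri 21:00? ✓ → no.
zeta: end Thu 20:00 < Sun 01:00? ✓; start Wed 13:00 < Wed 21:00? ✓; start Wed 13:00 >= Fri 21:00? ✗ → no.
Result: none.

none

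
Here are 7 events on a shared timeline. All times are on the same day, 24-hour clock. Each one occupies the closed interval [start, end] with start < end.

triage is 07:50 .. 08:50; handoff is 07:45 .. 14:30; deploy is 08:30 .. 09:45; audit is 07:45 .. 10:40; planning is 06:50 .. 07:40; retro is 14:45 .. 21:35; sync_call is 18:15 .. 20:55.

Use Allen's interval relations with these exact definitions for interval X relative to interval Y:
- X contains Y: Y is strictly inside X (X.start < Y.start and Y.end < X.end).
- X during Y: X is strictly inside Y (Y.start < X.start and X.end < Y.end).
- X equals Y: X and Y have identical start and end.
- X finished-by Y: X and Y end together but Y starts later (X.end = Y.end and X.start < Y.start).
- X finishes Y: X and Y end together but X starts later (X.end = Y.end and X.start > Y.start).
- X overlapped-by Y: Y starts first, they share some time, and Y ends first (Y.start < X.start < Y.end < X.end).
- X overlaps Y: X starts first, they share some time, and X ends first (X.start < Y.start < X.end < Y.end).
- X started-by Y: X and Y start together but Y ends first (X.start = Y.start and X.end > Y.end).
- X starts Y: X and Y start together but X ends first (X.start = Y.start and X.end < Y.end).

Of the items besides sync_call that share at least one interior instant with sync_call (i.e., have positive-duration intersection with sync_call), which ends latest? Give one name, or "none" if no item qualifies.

retro

Target sync_call = [18:15, 20:55].
audit [07:45, 10:40] → before → excluded.
deploy [08:30, 09:45] → before → excluded.
handoff [07:45, 14:30] → before → excluded.
planning [06:50, 07:40] → before → excluded.
retro [14:45, 21:35] → contains → candidate.
triage [07:50, 08:50] → before → excluded.
Among candidates, latest end is 21:35 → retro.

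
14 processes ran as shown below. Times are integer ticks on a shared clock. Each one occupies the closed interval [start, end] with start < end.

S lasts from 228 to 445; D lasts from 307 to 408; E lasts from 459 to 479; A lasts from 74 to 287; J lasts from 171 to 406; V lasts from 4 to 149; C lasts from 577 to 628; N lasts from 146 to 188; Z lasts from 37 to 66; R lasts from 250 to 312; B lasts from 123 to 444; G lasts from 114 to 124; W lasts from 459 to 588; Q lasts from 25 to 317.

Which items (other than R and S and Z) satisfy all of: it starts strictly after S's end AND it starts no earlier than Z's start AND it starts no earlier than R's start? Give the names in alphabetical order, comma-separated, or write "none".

C, E, W

Conditions: its start is strictly after S's end (X.start > 445) AND its start is no earlier than Z's start (X.start >= 37) AND its start is no earlier than R's start (X.start >= 250).
A: start 74 > 445? ✗; start 74 >= 37? ✓; start 74 >= 250? ✗ → no.
B: start 123 > 445? ✗; start 123 >= 37? ✓; start 123 >= 250? ✗ → no.
C: start 577 > 445? ✓; start 577 >= 37? ✓; start 577 >= 250? ✓ → yes.
D: start 307 > 445? ✗; start 307 >= 37? ✓; start 307 >= 250? ✓ → no.
E: start 459 > 445? ✓; start 459 >= 37? ✓; start 459 >= 250? ✓ → yes.
G: start 114 > 445? ✗; start 114 >= 37? ✓; start 114 >= 250? ✗ → no.
J: start 171 > 445? ✗; start 171 >= 37? ✓; start 171 >= 250? ✗ → no.
N: start 146 > 445? ✗; start 146 >= 37? ✓; start 146 >= 250? ✗ → no.
Q: start 25 > 445? ✗; start 25 >= 37? ✗; start 25 >= 250? ✗ → no.
V: start 4 > 445? ✗; start 4 >= 37? ✗; start 4 >= 250? ✗ → no.
W: start 459 > 445? ✓; start 459 >= 37? ✓; start 459 >= 250? ✓ → yes.
Result: C, E, W.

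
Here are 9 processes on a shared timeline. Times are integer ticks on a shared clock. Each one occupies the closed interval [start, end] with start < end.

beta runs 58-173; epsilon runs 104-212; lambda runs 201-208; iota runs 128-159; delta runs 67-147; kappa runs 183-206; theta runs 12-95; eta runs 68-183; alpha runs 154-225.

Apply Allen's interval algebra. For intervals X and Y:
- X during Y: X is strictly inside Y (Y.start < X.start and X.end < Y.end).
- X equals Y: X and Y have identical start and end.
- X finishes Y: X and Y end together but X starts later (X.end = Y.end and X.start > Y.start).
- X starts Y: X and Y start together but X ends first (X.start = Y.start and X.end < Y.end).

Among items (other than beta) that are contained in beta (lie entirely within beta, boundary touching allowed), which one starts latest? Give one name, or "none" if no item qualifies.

iota

Target beta = [58, 173].
alpha [154, 225] → overlapped-by → excluded.
delta [67, 147] → during → candidate.
epsilon [104, 212] → overlapped-by → excluded.
eta [68, 183] → overlapped-by → excluded.
iota [128, 159] → during → candidate.
kappa [183, 206] → after → excluded.
lambda [201, 208] → after → excluded.
theta [12, 95] → overlaps → excluded.
Among candidates, latest start is 128 → iota.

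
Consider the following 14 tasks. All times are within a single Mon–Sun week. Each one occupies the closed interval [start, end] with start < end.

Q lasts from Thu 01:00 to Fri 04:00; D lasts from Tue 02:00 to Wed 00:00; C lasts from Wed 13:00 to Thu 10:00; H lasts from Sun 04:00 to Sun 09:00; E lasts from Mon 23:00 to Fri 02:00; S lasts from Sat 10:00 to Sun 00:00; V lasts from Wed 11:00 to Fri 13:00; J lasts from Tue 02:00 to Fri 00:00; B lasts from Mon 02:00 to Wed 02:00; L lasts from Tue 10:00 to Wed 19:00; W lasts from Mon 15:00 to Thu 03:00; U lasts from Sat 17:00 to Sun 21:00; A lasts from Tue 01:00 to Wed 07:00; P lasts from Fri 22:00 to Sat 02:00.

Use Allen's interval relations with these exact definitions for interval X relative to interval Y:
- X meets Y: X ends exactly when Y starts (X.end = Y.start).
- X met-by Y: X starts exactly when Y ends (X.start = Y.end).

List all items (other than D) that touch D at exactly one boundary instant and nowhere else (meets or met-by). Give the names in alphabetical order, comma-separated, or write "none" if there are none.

Target D = [Tue 02:00, Wed 00:00].
A [Tue 01:00, Wed 07:00] → contains → no.
B [Mon 02:00, Wed 02:00] → contains → no.
C [Wed 13:00, Thu 10:00] → after → no.
E [Mon 23:00, Fri 02:00] → contains → no.
H [Sun 04:00, Sun 09:00] → after → no.
J [Tue 02:00, Fri 00:00] → started-by → no.
L [Tue 10:00, Wed 19:00] → overlapped-by → no.
P [Fri 22:00, Sat 02:00] → after → no.
Q [Thu 01:00, Fri 04:00] → after → no.
S [Sat 10:00, Sun 00:00] → after → no.
U [Sat 17:00, Sun 21:00] → after → no.
V [Wed 11:00, Fri 13:00] → after → no.
W [Mon 15:00, Thu 03:00] → contains → no.
Result: none.

none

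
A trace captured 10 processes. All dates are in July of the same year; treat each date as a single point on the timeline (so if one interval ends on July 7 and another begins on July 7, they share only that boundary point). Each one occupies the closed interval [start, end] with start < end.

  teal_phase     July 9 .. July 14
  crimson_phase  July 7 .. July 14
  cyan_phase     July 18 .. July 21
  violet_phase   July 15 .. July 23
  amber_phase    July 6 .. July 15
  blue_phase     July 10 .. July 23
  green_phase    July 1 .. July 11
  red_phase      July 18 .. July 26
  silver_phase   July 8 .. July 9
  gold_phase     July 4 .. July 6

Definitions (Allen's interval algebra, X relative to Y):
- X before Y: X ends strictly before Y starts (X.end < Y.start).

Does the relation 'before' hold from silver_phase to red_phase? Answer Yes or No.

Yes

silver_phase = [July 8, July 9], red_phase = [July 18, July 26].
Actual relation of silver_phase to red_phase: before.
Asked whether 'before' holds → Yes.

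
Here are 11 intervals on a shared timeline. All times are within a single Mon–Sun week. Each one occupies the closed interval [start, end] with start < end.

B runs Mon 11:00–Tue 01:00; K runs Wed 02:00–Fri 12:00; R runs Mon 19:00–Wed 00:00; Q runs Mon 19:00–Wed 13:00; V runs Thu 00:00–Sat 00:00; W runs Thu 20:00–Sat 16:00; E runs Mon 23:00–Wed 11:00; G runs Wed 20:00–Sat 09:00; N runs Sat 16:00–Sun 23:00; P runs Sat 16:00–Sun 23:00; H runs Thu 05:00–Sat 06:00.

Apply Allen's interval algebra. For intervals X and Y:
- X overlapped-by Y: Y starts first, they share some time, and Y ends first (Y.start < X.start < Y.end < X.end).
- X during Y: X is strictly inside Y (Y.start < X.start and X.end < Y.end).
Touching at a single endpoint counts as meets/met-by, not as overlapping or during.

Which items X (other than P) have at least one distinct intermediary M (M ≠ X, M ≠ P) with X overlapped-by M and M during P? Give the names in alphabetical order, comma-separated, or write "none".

none

Target P = [Sat 16:00, Sun 23:00].
Intermediaries M with M during P: none.
Union: none.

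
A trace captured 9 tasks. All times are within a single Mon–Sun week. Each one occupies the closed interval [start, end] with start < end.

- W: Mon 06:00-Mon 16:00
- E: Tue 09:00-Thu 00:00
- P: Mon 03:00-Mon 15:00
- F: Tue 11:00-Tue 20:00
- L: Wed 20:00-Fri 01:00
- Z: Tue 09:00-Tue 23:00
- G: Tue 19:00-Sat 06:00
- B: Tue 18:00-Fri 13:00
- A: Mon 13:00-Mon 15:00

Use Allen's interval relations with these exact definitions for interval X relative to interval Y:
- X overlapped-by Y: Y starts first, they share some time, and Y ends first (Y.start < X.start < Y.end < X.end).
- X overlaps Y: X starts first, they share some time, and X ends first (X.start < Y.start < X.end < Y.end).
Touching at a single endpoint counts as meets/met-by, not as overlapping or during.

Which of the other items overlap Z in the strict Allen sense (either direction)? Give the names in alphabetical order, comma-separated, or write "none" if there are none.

Target Z = [Tue 09:00, Tue 23:00].
A [Mon 13:00, Mon 15:00] → before → no.
B [Tue 18:00, Fri 13:00] → overlapped-by → yes.
E [Tue 09:00, Thu 00:00] → started-by → no.
F [Tue 11:00, Tue 20:00] → during → no.
G [Tue 19:00, Sat 06:00] → overlapped-by → yes.
L [Wed 20:00, Fri 01:00] → after → no.
P [Mon 03:00, Mon 15:00] → before → no.
W [Mon 06:00, Mon 16:00] → before → no.
Result: B, G.

B, G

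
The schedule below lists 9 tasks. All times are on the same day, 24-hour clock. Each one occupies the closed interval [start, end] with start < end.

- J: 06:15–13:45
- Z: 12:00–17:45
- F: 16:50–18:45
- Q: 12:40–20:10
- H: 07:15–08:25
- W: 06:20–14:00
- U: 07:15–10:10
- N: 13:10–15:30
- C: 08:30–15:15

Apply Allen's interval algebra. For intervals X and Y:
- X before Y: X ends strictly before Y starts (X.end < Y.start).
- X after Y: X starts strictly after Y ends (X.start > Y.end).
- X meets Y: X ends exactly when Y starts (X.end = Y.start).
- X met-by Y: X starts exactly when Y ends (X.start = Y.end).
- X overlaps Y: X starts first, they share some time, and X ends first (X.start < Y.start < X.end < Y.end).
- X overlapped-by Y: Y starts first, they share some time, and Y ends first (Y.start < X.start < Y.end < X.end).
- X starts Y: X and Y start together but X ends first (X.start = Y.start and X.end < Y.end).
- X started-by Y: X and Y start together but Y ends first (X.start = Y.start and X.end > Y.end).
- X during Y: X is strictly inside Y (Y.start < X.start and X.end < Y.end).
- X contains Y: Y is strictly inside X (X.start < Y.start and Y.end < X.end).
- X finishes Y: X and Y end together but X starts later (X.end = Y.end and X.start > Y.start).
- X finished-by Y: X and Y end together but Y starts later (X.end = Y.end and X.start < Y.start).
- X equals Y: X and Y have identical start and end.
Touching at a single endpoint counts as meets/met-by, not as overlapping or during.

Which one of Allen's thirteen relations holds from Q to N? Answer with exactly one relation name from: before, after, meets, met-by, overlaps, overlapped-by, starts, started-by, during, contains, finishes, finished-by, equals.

contains

Q = [12:40, 20:10]; N = [13:10, 15:30].
Compare endpoints: Q.start < N.start, Q.start < N.end, Q.end > N.start, Q.end > N.end.
That pattern is 'contains'.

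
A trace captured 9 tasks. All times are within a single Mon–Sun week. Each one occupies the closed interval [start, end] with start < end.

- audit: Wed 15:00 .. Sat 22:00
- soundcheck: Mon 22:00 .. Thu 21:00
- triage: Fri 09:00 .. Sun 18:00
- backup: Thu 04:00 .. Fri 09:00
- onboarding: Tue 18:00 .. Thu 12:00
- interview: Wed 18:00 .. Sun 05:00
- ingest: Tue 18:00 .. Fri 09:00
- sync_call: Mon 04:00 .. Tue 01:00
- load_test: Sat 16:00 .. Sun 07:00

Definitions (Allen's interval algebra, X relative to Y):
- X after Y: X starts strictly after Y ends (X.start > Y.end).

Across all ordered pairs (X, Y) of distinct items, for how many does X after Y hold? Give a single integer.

13

Checking all 72 ordered pairs for relation 'after'; matching pairs in alphabetical order:
(audit, sync_call): audit after sync_call ✓
(backup, sync_call): backup after sync_call ✓
(ingest, sync_call): ingest after sync_call ✓
(interview, sync_call): interview after sync_call ✓
(load_test, backup): load_test after backup ✓
(load_test, ingest): load_test after ingest ✓
(load_test, onboarding): load_test after onboarding ✓
(load_test, soundcheck): load_test after soundcheck ✓
(load_test, sync_call): load_test after sync_call ✓
(onboarding, sync_call): onboarding after sync_call ✓
(triage, onboarding): triage after onboarding ✓
(triage, soundcheck): triage after soundcheck ✓
(triage, sync_call): triage after sync_call ✓
Count: 13.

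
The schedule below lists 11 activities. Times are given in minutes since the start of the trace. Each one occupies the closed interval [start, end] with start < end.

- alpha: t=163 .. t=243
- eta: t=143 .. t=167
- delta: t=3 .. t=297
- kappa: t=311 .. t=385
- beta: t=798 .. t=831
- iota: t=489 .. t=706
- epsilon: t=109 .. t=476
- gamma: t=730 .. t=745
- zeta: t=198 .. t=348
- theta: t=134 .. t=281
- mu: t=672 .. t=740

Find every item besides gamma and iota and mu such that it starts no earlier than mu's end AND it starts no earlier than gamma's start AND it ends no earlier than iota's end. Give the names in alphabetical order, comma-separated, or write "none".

Conditions: its start is no earlier than mu's end (X.start >= t=740) AND its start is no earlier than gamma's start (X.start >= t=730) AND its end is no earlier than iota's end (X.end >= t=706).
alpha: start t=163 >= t=740? ✗; start t=163 >= t=730? ✗; end t=243 >= t=706? ✗ → no.
beta: start t=798 >= t=740? ✓; start t=798 >= t=730? ✓; end t=831 >= t=706? ✓ → yes.
delta: start t=3 >= t=740? ✗; start t=3 >= t=730? ✗; end t=297 >= t=706? ✗ → no.
epsilon: start t=109 >= t=740? ✗; start t=109 >= t=730? ✗; end t=476 >= t=706? ✗ → no.
eta: start t=143 >= t=740? ✗; start t=143 >= t=730? ✗; end t=167 >= t=706? ✗ → no.
kappa: start t=311 >= t=740? ✗; start t=311 >= t=730? ✗; end t=385 >= t=706? ✗ → no.
theta: start t=134 >= t=740? ✗; start t=134 >= t=730? ✗; end t=281 >= t=706? ✗ → no.
zeta: start t=198 >= t=740? ✗; start t=198 >= t=730? ✗; end t=348 >= t=706? ✗ → no.
Result: beta.

beta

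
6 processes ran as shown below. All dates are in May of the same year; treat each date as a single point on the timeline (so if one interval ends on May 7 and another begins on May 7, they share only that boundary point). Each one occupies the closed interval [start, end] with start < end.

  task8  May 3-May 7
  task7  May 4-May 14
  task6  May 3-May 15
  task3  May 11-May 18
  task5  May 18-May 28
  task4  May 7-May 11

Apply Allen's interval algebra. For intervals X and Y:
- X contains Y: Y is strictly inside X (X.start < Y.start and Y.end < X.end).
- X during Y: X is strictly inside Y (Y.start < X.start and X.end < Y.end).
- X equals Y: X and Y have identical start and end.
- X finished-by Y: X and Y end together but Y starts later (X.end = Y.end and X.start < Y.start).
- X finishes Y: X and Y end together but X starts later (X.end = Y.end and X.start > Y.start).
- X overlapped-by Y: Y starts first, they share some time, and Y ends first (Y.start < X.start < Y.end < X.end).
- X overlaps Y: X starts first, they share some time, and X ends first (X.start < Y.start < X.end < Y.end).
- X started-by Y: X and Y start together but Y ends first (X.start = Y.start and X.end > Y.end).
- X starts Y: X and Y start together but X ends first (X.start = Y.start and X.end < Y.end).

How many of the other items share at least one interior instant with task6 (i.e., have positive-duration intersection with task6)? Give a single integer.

Target task6 = [May 3, May 15].
task3 [May 11, May 18] → overlapped-by → counts.
task4 [May 7, May 11] → during → counts.
task5 [May 18, May 28] → after → no.
task7 [May 4, May 14] → during → counts.
task8 [May 3, May 7] → starts → counts.
Total: 4.

4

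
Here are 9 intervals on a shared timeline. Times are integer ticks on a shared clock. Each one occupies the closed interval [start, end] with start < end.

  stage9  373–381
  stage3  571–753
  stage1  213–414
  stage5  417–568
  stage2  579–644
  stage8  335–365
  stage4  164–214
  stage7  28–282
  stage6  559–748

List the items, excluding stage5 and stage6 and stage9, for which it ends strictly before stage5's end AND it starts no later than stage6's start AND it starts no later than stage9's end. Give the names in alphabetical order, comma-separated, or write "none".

Conditions: its end is strictly before stage5's end (X.end < 568) AND its start is no later than stage6's start (X.start <= 559) AND its start is no later than stage9's end (X.start <= 381).
stage1: end 414 < 568? ✓; start 213 <= 559? ✓; start 213 <= 381? ✓ → yes.
stage2: end 644 < 568? ✗; start 579 <= 559? ✗; start 579 <= 381? ✗ → no.
stage3: end 753 < 568? ✗; start 571 <= 559? ✗; start 571 <= 381? ✗ → no.
stage4: end 214 < 568? ✓; start 164 <= 559? ✓; start 164 <= 381? ✓ → yes.
stage7: end 282 < 568? ✓; start 28 <= 559? ✓; start 28 <= 381? ✓ → yes.
stage8: end 365 < 568? ✓; start 335 <= 559? ✓; start 335 <= 381? ✓ → yes.
Result: stage1, stage4, stage7, stage8.

stage1, stage4, stage7, stage8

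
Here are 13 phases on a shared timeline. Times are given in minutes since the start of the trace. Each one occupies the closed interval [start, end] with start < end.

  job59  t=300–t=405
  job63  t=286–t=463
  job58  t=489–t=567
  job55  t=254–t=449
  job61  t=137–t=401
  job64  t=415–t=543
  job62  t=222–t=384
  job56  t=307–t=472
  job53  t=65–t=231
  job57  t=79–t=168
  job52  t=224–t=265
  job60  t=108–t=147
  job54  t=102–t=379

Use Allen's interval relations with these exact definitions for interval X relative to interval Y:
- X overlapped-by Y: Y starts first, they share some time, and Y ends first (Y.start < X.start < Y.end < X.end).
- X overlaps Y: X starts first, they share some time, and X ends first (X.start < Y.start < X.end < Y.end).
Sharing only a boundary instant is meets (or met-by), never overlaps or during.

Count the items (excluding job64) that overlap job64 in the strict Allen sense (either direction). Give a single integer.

4

Target job64 = [t=415, t=543].
job52 [t=224, t=265] → before → no.
job53 [t=65, t=231] → before → no.
job54 [t=102, t=379] → before → no.
job55 [t=254, t=449] → overlaps → counts.
job56 [t=307, t=472] → overlaps → counts.
job57 [t=79, t=168] → before → no.
job58 [t=489, t=567] → overlapped-by → counts.
job59 [t=300, t=405] → before → no.
job60 [t=108, t=147] → before → no.
job61 [t=137, t=401] → before → no.
job62 [t=222, t=384] → before → no.
job63 [t=286, t=463] → overlaps → counts.
Total: 4.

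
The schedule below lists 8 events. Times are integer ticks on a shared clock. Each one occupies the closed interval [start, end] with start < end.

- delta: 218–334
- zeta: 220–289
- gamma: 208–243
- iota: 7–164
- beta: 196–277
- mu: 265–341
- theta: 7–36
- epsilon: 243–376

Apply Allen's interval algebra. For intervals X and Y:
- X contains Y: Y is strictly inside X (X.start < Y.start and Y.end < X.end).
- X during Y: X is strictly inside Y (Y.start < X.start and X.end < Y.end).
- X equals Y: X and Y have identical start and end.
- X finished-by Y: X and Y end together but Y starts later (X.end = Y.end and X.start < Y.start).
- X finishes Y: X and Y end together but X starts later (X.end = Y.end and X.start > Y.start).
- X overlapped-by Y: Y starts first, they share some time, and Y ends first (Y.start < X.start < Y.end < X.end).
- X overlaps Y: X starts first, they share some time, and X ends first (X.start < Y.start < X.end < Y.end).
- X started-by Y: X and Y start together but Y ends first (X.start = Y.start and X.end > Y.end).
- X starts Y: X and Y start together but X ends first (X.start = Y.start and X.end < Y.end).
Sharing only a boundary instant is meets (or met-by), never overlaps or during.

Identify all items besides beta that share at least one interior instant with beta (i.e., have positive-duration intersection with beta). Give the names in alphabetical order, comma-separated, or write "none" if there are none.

delta, epsilon, gamma, mu, zeta

Target beta = [196, 277].
delta [218, 334] → overlapped-by → yes.
epsilon [243, 376] → overlapped-by → yes.
gamma [208, 243] → during → yes.
iota [7, 164] → before → no.
mu [265, 341] → overlapped-by → yes.
theta [7, 36] → before → no.
zeta [220, 289] → overlapped-by → yes.
Result: delta, epsilon, gamma, mu, zeta.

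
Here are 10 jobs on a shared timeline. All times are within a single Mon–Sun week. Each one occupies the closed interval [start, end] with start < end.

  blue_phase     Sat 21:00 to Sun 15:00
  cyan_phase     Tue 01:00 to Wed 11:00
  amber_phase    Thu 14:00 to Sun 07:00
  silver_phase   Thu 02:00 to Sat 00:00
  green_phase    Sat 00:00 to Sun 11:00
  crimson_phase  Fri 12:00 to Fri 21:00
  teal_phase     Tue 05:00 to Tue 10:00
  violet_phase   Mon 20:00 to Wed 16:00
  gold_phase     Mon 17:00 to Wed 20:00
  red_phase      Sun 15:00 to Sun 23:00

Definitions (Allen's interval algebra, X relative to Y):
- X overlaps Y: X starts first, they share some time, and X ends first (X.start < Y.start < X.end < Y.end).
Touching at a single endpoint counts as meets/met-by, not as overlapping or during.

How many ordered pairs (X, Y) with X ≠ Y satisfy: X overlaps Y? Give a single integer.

Checking all 90 ordered pairs for relation 'overlaps'; matching pairs in alphabetical order:
(amber_phase, blue_phase): amber_phase overlaps blue_phase ✓
(amber_phase, green_phase): amber_phase overlaps green_phase ✓
(green_phase, blue_phase): green_phase overlaps blue_phase ✓
(silver_phase, amber_phase): silver_phase overlaps amber_phase ✓
Count: 4.

4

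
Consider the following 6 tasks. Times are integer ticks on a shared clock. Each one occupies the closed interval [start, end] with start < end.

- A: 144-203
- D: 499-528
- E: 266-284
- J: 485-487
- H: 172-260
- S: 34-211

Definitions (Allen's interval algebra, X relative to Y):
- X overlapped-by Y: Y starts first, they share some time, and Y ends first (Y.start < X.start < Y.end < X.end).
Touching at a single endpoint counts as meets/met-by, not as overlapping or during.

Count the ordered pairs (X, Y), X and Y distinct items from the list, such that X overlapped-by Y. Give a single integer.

2

Checking all 30 ordered pairs for relation 'overlapped-by'; matching pairs in alphabetical order:
(H, A): H overlapped-by A ✓
(H, S): H overlapped-by S ✓
Count: 2.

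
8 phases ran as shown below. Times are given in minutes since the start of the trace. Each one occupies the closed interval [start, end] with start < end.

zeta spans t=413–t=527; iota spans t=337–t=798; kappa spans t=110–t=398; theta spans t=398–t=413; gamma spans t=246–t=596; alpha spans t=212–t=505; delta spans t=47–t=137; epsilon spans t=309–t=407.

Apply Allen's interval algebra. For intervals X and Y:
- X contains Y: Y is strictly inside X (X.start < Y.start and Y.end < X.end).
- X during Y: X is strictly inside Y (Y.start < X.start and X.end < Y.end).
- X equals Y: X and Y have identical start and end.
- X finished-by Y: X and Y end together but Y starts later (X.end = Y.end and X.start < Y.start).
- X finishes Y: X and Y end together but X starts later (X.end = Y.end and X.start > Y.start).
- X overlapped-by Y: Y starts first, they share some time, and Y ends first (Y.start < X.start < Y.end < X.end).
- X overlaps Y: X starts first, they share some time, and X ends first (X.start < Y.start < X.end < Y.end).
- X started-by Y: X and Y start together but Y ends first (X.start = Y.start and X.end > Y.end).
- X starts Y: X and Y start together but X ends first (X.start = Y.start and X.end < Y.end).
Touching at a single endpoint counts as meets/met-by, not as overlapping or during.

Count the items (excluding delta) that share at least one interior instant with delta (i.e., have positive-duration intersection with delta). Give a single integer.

Target delta = [t=47, t=137].
alpha [t=212, t=505] → after → no.
epsilon [t=309, t=407] → after → no.
gamma [t=246, t=596] → after → no.
iota [t=337, t=798] → after → no.
kappa [t=110, t=398] → overlapped-by → counts.
theta [t=398, t=413] → after → no.
zeta [t=413, t=527] → after → no.
Total: 1.

1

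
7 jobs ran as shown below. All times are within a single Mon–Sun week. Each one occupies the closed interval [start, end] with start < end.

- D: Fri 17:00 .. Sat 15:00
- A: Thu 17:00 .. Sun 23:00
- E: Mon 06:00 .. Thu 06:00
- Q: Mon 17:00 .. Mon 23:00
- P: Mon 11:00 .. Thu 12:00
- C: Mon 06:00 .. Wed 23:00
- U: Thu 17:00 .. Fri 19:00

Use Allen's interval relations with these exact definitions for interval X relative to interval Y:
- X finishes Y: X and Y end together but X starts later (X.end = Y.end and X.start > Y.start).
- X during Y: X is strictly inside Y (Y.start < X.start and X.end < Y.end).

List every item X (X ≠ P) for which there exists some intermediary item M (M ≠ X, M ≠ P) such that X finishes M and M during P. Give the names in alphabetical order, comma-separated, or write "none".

Target P = [Mon 11:00, Thu 12:00].
Intermediaries M with M during P: Q.
Via Q — items with X finishes Q: none.
Union: none.

none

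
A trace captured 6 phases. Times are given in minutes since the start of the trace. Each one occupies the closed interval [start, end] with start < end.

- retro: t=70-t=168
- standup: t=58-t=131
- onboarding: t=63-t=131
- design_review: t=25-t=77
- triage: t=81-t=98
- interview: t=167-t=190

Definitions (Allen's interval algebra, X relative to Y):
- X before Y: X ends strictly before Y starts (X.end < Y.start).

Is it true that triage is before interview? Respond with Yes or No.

triage = [t=81, t=98], interview = [t=167, t=190].
Actual relation of triage to interview: before.
Asked whether 'before' holds → Yes.

Yes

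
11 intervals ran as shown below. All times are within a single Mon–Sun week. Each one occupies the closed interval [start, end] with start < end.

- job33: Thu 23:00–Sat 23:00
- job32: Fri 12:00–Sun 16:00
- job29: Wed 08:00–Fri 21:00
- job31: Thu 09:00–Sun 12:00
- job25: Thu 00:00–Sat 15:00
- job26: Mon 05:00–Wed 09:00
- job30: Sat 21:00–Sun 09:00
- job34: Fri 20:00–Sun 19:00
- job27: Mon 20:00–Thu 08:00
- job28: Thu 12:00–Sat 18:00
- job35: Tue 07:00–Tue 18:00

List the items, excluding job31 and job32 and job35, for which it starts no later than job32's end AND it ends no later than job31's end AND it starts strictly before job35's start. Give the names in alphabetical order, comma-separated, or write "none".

Conditions: its start is no later than job32's end (X.start <= Sun 16:00) AND its end is no later than job31's end (X.end <= Sun 12:00) AND its start is strictly before job35's start (X.start < Tue 07:00).
job25: start Thu 00:00 <= Sun 16:00? ✓; end Sat 15:00 <= Sun 12:00? ✓; start Thu 00:00 < Tue 07:00? ✗ → no.
job26: start Mon 05:00 <= Sun 16:00? ✓; end Wed 09:00 <= Sun 12:00? ✓; start Mon 05:00 < Tue 07:00? ✓ → yes.
job27: start Mon 20:00 <= Sun 16:00? ✓; end Thu 08:00 <= Sun 12:00? ✓; start Mon 20:00 < Tue 07:00? ✓ → yes.
job28: start Thu 12:00 <= Sun 16:00? ✓; end Sat 18:00 <= Sun 12:00? ✓; start Thu 12:00 < Tue 07:00? ✗ → no.
job29: start Wed 08:00 <= Sun 16:00? ✓; end Fri 21:00 <= Sun 12:00? ✓; start Wed 08:00 < Tue 07:00? ✗ → no.
job30: start Sat 21:00 <= Sun 16:00? ✓; end Sun 09:00 <= Sun 12:00? ✓; start Sat 21:00 < Tue 07:00? ✗ → no.
job33: start Thu 23:00 <= Sun 16:00? ✓; end Sat 23:00 <= Sun 12:00? ✓; start Thu 23:00 < Tue 07:00? ✗ → no.
job34: start Fri 20:00 <= Sun 16:00? ✓; end Sun 19:00 <= Sun 12:00? ✗; start Fri 20:00 < Tue 07:00? ✗ → no.
Result: job26, job27.

job26, job27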